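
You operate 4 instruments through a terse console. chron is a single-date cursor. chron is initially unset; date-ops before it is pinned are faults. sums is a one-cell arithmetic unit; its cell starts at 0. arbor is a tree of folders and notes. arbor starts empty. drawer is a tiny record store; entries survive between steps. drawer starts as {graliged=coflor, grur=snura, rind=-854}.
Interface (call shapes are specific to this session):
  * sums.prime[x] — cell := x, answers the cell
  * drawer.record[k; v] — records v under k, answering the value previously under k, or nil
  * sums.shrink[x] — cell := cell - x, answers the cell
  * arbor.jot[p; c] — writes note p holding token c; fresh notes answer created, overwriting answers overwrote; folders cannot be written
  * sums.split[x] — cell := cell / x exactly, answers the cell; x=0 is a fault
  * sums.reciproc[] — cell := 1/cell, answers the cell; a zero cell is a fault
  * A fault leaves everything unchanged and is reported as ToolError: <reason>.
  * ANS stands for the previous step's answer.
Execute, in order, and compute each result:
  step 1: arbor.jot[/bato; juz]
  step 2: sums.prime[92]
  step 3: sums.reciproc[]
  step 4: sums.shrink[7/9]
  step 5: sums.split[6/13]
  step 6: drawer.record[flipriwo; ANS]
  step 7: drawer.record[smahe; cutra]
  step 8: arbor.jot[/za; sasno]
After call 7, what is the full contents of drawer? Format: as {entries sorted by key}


Answer: {flipriwo=-8255/4968, graliged=coflor, grur=snura, rind=-854, smahe=cutra}

Derivation:
# 1. arbor.jot(p=/bato, c=juz) == created
# 2. sums.prime(x=92) == 92
# 3. sums.reciproc() == 1/92
# 4. sums.shrink(x=7/9) == -635/828
# 5. sums.split(x=6/13) == -8255/4968
# 6. drawer.record(k=flipriwo, v=ANS) == nil
# 7. drawer.record(k=smahe, v=cutra) == nil
# 8. arbor.jot(p=/za, c=sasno) == created


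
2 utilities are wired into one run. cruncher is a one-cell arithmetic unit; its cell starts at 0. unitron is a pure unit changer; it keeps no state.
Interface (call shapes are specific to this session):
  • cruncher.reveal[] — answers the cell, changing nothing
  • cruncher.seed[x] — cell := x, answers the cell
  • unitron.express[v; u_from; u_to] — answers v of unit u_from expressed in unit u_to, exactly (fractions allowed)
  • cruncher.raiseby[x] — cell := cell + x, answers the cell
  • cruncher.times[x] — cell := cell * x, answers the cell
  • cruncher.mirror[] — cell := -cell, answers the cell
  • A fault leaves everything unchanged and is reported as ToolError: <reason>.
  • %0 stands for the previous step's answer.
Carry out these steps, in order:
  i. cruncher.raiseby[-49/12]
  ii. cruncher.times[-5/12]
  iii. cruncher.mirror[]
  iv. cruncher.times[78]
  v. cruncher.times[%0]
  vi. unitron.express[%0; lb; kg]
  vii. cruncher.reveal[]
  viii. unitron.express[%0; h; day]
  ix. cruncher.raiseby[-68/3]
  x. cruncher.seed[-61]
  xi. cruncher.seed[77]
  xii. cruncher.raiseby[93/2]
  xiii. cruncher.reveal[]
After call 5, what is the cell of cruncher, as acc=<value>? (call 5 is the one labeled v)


Answer: acc=10144225/576

Derivation:
-> cruncher.raiseby(x→-49/12)
<- -49/12
-> cruncher.times(x→-5/12)
<- 245/144
-> cruncher.mirror()
<- -245/144
-> cruncher.times(x→78)
<- -3185/24
-> cruncher.times(x→%0)
<- 10144225/576
-> unitron.express(v→%0, u_from→lb, u_to→kg)
<- 18405372238253/2304000000
-> cruncher.reveal()
<- 10144225/576
-> unitron.express(v→%0, u_from→h, u_to→day)
<- 10144225/13824
-> cruncher.raiseby(x→-68/3)
<- 10131169/576
-> cruncher.seed(x→-61)
<- -61
-> cruncher.seed(x→77)
<- 77
-> cruncher.raiseby(x→93/2)
<- 247/2
-> cruncher.reveal()
<- 247/2


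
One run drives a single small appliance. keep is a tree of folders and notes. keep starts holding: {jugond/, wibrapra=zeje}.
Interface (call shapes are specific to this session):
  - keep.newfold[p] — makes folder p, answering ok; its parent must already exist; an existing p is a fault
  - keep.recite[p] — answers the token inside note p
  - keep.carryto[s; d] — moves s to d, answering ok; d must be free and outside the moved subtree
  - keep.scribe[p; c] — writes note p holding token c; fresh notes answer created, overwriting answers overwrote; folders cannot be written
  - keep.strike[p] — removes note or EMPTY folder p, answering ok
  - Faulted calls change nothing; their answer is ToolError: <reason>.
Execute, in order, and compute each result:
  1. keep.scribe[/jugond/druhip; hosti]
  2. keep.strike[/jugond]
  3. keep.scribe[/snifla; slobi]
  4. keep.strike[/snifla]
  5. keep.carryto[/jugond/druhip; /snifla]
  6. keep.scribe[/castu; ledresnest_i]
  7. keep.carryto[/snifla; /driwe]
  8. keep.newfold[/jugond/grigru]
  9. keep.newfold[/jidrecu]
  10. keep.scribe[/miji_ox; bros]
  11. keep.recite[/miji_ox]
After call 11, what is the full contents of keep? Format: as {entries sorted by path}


>>> keep.scribe p='/jugond/druhip' c='hosti'
= created
>>> keep.strike p='/jugond'
= ToolError: not empty
>>> keep.scribe p='/snifla' c='slobi'
= created
>>> keep.strike p='/snifla'
= ok
>>> keep.carryto s='/jugond/druhip' d='/snifla'
= ok
>>> keep.scribe p='/castu' c='ledresnest_i'
= created
>>> keep.carryto s='/snifla' d='/driwe'
= ok
>>> keep.newfold p='/jugond/grigru'
= ok
>>> keep.newfold p='/jidrecu'
= ok
>>> keep.scribe p='/miji_ox' c='bros'
= created
>>> keep.recite p='/miji_ox'
= bros

Answer: {castu=ledresnest_i, driwe=hosti, jidrecu/, jugond/, jugond/grigru/, miji_ox=bros, wibrapra=zeje}


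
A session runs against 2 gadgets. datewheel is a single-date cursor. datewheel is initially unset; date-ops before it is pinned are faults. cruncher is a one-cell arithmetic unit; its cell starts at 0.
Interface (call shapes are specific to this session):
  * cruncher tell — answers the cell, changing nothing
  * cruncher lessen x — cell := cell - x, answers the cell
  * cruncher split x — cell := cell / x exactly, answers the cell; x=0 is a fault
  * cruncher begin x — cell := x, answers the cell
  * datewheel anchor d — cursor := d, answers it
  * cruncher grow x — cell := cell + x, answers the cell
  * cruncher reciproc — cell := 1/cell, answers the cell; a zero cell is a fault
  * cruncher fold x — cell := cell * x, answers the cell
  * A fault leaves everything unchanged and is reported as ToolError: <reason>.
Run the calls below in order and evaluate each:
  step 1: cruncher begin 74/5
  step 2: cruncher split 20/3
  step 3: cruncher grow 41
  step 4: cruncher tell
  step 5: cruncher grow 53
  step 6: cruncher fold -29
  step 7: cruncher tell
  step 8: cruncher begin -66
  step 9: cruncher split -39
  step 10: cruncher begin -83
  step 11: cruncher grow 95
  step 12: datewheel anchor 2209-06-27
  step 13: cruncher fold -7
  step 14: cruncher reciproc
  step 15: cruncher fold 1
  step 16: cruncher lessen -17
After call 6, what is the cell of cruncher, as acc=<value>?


CALL cruncher begin[x=74/5]
RET  74/5
CALL cruncher split[x=20/3]
RET  111/50
CALL cruncher grow[x=41]
RET  2161/50
CALL cruncher tell[]
RET  2161/50
CALL cruncher grow[x=53]
RET  4811/50
CALL cruncher fold[x=-29]
RET  -139519/50
CALL cruncher tell[]
RET  -139519/50
CALL cruncher begin[x=-66]
RET  -66
CALL cruncher split[x=-39]
RET  22/13
CALL cruncher begin[x=-83]
RET  -83
CALL cruncher grow[x=95]
RET  12
CALL datewheel anchor[d=2209-06-27]
RET  2209-06-27
CALL cruncher fold[x=-7]
RET  -84
CALL cruncher reciproc[]
RET  -1/84
CALL cruncher fold[x=1]
RET  -1/84
CALL cruncher lessen[x=-17]
RET  1427/84

Answer: acc=-139519/50


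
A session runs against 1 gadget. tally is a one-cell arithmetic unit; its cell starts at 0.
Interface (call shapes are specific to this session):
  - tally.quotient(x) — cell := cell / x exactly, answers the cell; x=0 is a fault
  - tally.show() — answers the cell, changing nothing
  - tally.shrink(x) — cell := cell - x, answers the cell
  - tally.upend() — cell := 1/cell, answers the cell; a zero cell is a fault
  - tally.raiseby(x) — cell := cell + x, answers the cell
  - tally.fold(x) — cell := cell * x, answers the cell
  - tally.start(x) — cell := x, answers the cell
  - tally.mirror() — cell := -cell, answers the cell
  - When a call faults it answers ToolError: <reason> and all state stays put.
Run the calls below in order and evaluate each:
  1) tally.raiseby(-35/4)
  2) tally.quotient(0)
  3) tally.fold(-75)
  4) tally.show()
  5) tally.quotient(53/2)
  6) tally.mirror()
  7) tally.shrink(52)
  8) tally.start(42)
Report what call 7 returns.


Now I run tally.raiseby passing x=-35/4, and observe -35/4.
Invoking tally.quotient passing x=0, → ToolError: division by zero.
Calling tally.fold passing x=-75, which returns 2625/4.
Then tally.show, → 2625/4.
Then tally.quotient passing x=53/2, → 2625/106.
Then tally.mirror(), yielding -2625/106.
I run tally.shrink passing x=52, and get -8137/106.
Then tally.start passing x=42: 42.

Answer: -8137/106


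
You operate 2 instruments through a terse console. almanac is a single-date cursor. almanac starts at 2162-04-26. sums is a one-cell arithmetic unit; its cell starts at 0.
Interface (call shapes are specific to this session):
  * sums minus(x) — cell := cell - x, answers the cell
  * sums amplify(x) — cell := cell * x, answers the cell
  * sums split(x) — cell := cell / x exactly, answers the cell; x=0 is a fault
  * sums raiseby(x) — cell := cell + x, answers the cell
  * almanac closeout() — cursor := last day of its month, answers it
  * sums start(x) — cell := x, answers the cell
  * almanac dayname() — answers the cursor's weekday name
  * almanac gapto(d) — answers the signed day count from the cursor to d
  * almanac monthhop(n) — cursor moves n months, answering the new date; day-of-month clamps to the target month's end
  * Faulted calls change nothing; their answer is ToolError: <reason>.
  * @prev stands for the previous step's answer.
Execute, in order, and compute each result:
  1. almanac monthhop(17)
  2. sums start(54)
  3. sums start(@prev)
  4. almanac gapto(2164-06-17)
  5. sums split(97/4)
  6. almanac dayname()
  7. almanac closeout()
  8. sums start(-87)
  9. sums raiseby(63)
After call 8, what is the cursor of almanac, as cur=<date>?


Answer: cur=2163-09-30

Derivation:
$ almanac monthhop n='17'
[out] 2163-09-26
$ sums start x='54'
[out] 54
$ sums start x='@prev'
[out] 54
$ almanac gapto d='2164-06-17'
[out] 265
$ sums split x='97/4'
[out] 216/97
$ almanac dayname
[out] Monday
$ almanac closeout
[out] 2163-09-30
$ sums start x='-87'
[out] -87
$ sums raiseby x='63'
[out] -24


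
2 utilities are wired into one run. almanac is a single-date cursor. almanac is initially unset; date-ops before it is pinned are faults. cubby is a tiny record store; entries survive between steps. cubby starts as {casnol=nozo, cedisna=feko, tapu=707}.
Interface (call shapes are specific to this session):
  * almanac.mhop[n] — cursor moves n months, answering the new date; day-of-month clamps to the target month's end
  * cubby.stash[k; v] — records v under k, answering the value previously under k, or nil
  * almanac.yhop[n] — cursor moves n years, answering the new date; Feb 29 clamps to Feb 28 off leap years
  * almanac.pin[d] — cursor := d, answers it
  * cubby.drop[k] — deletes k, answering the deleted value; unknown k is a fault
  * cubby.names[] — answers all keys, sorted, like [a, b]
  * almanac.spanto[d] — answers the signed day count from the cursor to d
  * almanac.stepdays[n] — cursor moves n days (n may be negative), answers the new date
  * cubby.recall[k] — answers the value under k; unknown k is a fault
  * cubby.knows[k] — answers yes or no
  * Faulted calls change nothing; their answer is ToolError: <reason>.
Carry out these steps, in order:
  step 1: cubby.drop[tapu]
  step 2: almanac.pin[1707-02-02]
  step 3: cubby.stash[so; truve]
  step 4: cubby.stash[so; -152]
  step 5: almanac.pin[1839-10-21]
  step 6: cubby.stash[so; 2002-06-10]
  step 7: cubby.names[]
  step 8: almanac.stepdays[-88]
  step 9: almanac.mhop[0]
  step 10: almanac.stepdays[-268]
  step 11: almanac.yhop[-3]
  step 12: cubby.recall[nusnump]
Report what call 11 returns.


Do: drop[k='tapu']
See: 707
Do: pin[d='1707-02-02']
See: 1707-02-02
Do: stash[k='so'; v='truve']
See: nil
Do: stash[k='so'; v='-152']
See: truve
Do: pin[d='1839-10-21']
See: 1839-10-21
Do: stash[k='so'; v='2002-06-10']
See: -152
Do: names[]
See: [casnol, cedisna, so]
Do: stepdays[n='-88']
See: 1839-07-25
Do: mhop[n='0']
See: 1839-07-25
Do: stepdays[n='-268']
See: 1838-10-30
Do: yhop[n='-3']
See: 1835-10-30
Do: recall[k='nusnump']
See: ToolError: no such key nusnump

Answer: 1835-10-30


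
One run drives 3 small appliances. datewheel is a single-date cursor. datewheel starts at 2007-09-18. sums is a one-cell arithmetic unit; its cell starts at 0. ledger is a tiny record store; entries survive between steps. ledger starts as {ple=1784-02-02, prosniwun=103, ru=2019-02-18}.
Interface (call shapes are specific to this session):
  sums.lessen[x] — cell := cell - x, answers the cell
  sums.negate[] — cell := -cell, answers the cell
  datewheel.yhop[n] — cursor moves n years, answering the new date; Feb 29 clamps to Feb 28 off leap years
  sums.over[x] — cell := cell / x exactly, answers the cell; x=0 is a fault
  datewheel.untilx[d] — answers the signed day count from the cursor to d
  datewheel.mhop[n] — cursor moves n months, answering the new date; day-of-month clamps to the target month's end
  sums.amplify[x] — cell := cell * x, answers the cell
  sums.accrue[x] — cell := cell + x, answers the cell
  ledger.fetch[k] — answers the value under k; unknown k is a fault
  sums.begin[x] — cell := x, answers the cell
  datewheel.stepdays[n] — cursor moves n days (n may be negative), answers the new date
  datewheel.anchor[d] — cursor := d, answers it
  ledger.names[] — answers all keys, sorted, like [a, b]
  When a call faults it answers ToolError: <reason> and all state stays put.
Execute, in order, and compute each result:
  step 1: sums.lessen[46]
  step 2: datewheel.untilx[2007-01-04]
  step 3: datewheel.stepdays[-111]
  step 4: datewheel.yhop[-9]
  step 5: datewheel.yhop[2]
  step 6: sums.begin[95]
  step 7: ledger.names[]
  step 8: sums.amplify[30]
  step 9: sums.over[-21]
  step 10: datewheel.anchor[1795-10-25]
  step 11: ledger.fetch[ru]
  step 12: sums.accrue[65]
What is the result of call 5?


Answer: 2000-05-30

Derivation:
Now I run sums.lessen passing x→46, and see -46.
Next I call datewheel.untilx passing d→2007-01-04, giving -257.
Invoking datewheel.stepdays passing n→-111, yielding 2007-05-30.
Now I run datewheel.yhop passing n→-9, and observe 1998-05-30.
Then datewheel.yhop passing n→2, and get 2000-05-30.
I try sums.begin passing x→95, and observe 95.
I use ledger.names(), — result: [ple, prosniwun, ru].
I try sums.amplify passing x→30, and get 2850.
I use sums.over passing x→-21, — result: -950/7.
I call datewheel.anchor passing d→1795-10-25, giving 1795-10-25.
Next I call ledger.fetch passing k→ru, giving 2019-02-18.
Now I run sums.accrue passing x→65, yielding -495/7.


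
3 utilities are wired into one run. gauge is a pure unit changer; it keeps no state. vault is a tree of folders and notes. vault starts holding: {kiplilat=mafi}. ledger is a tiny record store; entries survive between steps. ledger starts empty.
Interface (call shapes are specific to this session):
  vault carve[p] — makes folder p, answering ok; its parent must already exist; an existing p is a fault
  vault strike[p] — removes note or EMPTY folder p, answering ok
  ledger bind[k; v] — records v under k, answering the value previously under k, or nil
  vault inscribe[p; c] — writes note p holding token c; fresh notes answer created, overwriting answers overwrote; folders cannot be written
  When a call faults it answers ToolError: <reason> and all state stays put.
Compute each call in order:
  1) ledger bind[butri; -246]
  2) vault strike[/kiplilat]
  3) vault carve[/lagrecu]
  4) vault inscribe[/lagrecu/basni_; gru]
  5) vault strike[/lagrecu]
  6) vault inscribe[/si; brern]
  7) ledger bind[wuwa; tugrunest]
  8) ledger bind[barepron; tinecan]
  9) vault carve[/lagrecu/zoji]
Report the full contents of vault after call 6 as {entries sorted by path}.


// ledger bind(k='butri', v='-246') == nil
// vault strike(p='/kiplilat') == ok
// vault carve(p='/lagrecu') == ok
// vault inscribe(p='/lagrecu/basni_', c='gru') == created
// vault strike(p='/lagrecu') == ToolError: not empty
// vault inscribe(p='/si', c='brern') == created
// ledger bind(k='wuwa', v='tugrunest') == nil
// ledger bind(k='barepron', v='tinecan') == nil
// vault carve(p='/lagrecu/zoji') == ok

Answer: {lagrecu/, lagrecu/basni_=gru, si=brern}


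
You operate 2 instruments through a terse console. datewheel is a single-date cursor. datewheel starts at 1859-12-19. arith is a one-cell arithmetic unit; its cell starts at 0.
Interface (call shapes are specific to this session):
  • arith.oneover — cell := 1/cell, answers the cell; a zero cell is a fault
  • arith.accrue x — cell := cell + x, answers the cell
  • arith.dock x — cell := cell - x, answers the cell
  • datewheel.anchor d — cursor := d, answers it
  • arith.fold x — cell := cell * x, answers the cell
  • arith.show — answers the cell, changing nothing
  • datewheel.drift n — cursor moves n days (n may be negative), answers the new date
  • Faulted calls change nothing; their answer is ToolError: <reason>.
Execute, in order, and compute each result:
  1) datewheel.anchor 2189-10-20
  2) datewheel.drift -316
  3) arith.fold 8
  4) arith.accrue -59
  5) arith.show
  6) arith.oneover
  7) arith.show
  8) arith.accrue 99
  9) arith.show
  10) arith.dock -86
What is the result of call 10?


Answer: 10914/59

Derivation:
Do: anchor[d=2189-10-20]
See: 2189-10-20
Do: drift[n=-316]
See: 2188-12-08
Do: fold[x=8]
See: 0
Do: accrue[x=-59]
See: -59
Do: show[]
See: -59
Do: oneover[]
See: -1/59
Do: show[]
See: -1/59
Do: accrue[x=99]
See: 5840/59
Do: show[]
See: 5840/59
Do: dock[x=-86]
See: 10914/59


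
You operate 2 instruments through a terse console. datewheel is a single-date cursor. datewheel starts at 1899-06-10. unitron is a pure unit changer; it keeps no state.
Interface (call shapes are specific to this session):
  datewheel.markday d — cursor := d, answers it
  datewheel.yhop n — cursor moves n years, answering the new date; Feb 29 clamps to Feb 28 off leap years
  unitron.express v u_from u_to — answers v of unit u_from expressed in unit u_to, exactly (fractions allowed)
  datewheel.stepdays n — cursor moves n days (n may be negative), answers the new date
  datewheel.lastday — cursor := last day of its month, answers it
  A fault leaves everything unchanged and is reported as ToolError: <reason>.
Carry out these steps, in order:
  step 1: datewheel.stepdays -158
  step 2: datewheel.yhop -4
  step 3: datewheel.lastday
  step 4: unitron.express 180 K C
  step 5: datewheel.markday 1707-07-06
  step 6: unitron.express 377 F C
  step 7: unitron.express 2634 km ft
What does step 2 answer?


Answer: 1895-01-03

Derivation:
I invoke datewheel.stepdays passing -158, and see 1899-01-03.
Calling datewheel.yhop passing -4, — result: 1895-01-03.
I call datewheel.lastday(), and get 1895-01-31.
Next I call unitron.express passing 180, K, C, giving -1863/20.
Then datewheel.markday passing 1707-07-06, giving 1707-07-06.
I run unitron.express passing 377, F, C, and get 575/3.
Now I run unitron.express passing 2634, km, ft, yielding 1097500000/127.


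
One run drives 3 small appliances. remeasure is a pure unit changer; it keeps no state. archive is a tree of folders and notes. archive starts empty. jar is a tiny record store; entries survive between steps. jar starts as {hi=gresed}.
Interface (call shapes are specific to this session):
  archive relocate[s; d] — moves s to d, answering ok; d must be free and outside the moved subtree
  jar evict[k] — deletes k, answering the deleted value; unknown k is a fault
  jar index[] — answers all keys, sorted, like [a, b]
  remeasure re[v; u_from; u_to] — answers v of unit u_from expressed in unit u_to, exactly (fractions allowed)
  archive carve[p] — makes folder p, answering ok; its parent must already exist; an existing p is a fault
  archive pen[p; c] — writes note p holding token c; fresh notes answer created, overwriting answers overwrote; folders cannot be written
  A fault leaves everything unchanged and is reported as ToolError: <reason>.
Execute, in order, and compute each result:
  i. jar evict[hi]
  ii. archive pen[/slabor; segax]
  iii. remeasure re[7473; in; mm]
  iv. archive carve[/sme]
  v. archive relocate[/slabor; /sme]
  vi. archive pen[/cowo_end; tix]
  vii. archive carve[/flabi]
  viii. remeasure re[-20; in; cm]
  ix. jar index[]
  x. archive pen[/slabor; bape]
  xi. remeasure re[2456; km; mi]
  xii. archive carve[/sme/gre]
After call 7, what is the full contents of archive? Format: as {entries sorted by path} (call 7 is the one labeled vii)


Answer: {cowo_end=tix, flabi/, slabor=segax, sme/}

Derivation:
>>> jar evict k→hi
:: gresed
>>> archive pen p→/slabor c→segax
:: created
>>> remeasure re v→7473 u_from→in u_to→mm
:: 949071/5
>>> archive carve p→/sme
:: ok
>>> archive relocate s→/slabor d→/sme
:: ToolError: exists
>>> archive pen p→/cowo_end c→tix
:: created
>>> archive carve p→/flabi
:: ok
>>> remeasure re v→-20 u_from→in u_to→cm
:: -254/5
>>> jar index
:: []
>>> archive pen p→/slabor c→bape
:: overwrote
>>> remeasure re v→2456 u_from→km u_to→mi
:: 19187500/12573
>>> archive carve p→/sme/gre
:: ok


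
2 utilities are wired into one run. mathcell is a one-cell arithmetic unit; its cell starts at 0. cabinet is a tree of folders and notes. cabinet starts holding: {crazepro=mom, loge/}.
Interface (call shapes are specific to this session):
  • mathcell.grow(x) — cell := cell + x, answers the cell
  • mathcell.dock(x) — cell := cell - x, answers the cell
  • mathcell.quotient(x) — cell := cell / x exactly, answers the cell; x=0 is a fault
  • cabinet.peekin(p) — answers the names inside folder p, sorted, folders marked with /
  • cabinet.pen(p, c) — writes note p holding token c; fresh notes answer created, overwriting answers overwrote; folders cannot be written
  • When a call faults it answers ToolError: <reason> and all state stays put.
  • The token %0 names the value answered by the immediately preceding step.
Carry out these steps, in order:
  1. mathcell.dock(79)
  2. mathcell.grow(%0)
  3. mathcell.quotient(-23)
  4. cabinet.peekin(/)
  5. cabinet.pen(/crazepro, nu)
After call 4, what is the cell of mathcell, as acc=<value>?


Answer: acc=158/23

Derivation:
>>> dock x→79
  -79
>>> grow x→%0
  -158
>>> quotient x→-23
  158/23
>>> peekin p→/
  [crazepro, loge/]
>>> pen p→/crazepro c→nu
  overwrote


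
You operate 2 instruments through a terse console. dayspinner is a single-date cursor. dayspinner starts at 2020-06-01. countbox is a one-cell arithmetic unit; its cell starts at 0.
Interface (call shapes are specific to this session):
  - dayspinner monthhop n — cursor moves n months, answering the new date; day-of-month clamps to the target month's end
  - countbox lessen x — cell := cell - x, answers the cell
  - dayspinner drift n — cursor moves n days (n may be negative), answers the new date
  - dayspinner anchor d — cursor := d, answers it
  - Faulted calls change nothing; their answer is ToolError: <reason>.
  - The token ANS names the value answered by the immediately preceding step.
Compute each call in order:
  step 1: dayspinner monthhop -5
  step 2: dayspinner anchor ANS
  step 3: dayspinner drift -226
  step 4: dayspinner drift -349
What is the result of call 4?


Answer: 2018-06-05

Derivation:
> dayspinner monthhop n='-5'
:: 2020-01-01
> dayspinner anchor d='ANS'
:: 2020-01-01
> dayspinner drift n='-226'
:: 2019-05-20
> dayspinner drift n='-349'
:: 2018-06-05


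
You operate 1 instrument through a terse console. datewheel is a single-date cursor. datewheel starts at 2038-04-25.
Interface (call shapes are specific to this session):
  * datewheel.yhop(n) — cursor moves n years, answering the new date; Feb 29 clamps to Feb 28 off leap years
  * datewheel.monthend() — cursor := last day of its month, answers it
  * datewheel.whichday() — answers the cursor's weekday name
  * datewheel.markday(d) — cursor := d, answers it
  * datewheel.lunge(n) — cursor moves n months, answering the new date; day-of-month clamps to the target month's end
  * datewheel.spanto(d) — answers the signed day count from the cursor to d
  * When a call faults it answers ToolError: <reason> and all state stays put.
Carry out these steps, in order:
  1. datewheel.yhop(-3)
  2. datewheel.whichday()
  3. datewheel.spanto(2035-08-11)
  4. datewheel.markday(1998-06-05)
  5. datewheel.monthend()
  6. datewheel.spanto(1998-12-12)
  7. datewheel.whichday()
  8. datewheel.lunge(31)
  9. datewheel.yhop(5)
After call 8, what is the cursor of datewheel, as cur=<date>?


Answer: cur=2001-01-30

Derivation:
// yhop(n→-3) => 2035-04-25
// whichday() => Wednesday
// spanto(d→2035-08-11) => 108
// markday(d→1998-06-05) => 1998-06-05
// monthend() => 1998-06-30
// spanto(d→1998-12-12) => 165
// whichday() => Tuesday
// lunge(n→31) => 2001-01-30
// yhop(n→5) => 2006-01-30


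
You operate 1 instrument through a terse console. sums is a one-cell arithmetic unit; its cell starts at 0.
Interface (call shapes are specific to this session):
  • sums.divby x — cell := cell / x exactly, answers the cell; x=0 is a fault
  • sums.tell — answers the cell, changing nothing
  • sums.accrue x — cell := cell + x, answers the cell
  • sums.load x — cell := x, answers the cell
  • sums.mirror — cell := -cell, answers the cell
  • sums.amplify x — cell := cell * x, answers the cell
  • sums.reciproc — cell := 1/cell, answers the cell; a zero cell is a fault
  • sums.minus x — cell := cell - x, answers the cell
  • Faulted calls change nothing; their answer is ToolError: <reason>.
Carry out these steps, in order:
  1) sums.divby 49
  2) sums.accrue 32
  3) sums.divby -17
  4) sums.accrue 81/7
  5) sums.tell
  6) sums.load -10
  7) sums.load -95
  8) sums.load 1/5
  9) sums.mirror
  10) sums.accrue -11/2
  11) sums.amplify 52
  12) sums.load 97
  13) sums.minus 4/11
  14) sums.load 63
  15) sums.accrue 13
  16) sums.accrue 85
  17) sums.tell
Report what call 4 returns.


I use sums.divby passing x: 49, → 0.
I call sums.accrue passing x: 32, which returns 32.
I run sums.divby passing x: -17, and see -32/17.
Using sums.accrue passing x: 81/7, and get 1153/119.
Then sums.tell, and observe 1153/119.
Using sums.load passing x: -10, and see -10.
Invoking sums.load passing x: -95, — result: -95.
I invoke sums.load passing x: 1/5, which returns 1/5.
Invoking sums.mirror(), → -1/5.
I use sums.accrue passing x: -11/2: -57/10.
Invoking sums.amplify passing x: 52, and see -1482/5.
Invoking sums.load passing x: 97, and observe 97.
I invoke sums.minus passing x: 4/11, yielding 1063/11.
I invoke sums.load passing x: 63, yielding 63.
I use sums.accrue passing x: 13, which returns 76.
I try sums.accrue passing x: 85, — result: 161.
I run sums.tell(), giving 161.

Answer: 1153/119


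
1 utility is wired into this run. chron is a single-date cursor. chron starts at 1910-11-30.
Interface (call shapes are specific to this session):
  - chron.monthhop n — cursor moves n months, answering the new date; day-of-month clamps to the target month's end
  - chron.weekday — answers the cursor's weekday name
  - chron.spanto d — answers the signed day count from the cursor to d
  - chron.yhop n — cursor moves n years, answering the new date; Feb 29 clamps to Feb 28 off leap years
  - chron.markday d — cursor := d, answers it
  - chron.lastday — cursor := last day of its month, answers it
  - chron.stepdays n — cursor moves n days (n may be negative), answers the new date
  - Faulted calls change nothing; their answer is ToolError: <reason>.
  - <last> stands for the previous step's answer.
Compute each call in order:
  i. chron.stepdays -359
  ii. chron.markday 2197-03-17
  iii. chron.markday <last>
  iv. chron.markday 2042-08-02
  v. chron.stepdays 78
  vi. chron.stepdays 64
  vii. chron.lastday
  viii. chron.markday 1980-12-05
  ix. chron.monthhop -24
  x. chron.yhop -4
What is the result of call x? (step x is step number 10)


Answer: 1974-12-05

Derivation:
Using chron.stepdays passing -359, and observe 1909-12-06.
I run chron.markday passing 2197-03-17: 2197-03-17.
Using chron.markday passing <last>, and get 2197-03-17.
I use chron.markday passing 2042-08-02, and observe 2042-08-02.
I try chron.stepdays passing 78, and observe 2042-10-19.
I try chron.stepdays passing 64, and observe 2042-12-22.
Invoking chron.lastday, which returns 2042-12-31.
I call chron.markday passing 1980-12-05, yielding 1980-12-05.
I invoke chron.monthhop passing -24, giving 1978-12-05.
Using chron.yhop passing -4, yielding 1974-12-05.


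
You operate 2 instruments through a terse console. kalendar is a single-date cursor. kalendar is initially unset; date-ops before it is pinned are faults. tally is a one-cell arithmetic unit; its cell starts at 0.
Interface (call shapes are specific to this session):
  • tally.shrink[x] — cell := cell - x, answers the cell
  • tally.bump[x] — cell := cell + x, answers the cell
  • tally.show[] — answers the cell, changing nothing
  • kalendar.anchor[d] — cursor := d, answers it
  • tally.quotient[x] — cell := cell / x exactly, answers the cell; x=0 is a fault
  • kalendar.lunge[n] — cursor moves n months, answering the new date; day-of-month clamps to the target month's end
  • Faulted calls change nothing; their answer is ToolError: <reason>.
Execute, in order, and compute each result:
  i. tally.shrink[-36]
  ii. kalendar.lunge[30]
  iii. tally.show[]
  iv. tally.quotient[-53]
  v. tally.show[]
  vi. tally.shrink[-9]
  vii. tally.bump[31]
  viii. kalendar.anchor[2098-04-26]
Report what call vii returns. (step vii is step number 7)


I run shrink with x=-36, yielding 36.
I use lunge with n=30, and see ToolError: no date set.
Using show(), which returns 36.
I run quotient with x=-53, and see -36/53.
Next I call show(), → -36/53.
I use shrink with x=-9, yielding 441/53.
I use bump with x=31, → 2084/53.
Now I run anchor with d=2098-04-26, and get 2098-04-26.

Answer: 2084/53


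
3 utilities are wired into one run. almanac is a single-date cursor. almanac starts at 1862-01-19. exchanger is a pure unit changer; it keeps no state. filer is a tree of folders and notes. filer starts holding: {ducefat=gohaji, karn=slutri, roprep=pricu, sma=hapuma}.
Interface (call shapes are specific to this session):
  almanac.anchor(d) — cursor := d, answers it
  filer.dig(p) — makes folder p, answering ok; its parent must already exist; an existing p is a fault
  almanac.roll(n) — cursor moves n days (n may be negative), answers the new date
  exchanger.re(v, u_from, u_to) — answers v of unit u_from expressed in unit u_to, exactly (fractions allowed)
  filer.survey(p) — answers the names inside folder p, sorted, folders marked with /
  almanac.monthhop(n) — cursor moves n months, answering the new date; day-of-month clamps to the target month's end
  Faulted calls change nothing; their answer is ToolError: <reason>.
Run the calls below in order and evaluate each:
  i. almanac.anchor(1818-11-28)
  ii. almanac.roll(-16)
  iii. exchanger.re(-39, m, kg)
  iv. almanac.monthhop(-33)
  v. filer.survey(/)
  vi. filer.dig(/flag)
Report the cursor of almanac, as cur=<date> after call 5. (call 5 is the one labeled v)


Answer: cur=1816-02-12

Derivation:
% 1. almanac.anchor(d→1818-11-28) => 1818-11-28
% 2. almanac.roll(n→-16) => 1818-11-12
% 3. exchanger.re(v→-39, u_from→m, u_to→kg) => ToolError: incompatible units
% 4. almanac.monthhop(n→-33) => 1816-02-12
% 5. filer.survey(p→/) => [ducefat, karn, roprep, sma]
% 6. filer.dig(p→/flag) => ok


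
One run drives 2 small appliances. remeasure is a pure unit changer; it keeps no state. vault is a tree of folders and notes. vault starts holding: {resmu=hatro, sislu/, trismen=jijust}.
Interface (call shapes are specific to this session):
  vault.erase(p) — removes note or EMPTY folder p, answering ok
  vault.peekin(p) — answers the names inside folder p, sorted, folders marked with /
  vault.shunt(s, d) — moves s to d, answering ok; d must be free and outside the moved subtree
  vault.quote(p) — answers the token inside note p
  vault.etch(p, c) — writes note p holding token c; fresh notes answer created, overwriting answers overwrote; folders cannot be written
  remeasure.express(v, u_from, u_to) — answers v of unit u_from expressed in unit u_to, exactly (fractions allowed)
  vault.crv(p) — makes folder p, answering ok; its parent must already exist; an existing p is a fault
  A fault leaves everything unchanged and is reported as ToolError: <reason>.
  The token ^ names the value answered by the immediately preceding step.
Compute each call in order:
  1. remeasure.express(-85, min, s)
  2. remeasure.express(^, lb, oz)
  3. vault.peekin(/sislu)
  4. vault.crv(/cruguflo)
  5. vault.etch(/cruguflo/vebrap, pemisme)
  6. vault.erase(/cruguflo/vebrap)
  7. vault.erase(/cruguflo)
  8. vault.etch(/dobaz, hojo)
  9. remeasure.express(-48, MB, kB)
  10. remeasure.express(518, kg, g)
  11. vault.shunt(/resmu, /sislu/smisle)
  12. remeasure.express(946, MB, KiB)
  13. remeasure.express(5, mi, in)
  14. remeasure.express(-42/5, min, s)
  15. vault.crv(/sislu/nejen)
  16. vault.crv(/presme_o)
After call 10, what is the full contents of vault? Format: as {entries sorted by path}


>>> remeasure.express v→-85 u_from→min u_to→s
[out] -5100
>>> remeasure.express v→^ u_from→lb u_to→oz
[out] -81600
>>> vault.peekin p→/sislu
[out] []
>>> vault.crv p→/cruguflo
[out] ok
>>> vault.etch p→/cruguflo/vebrap c→pemisme
[out] created
>>> vault.erase p→/cruguflo/vebrap
[out] ok
>>> vault.erase p→/cruguflo
[out] ok
>>> vault.etch p→/dobaz c→hojo
[out] created
>>> remeasure.express v→-48 u_from→MB u_to→kB
[out] -48000
>>> remeasure.express v→518 u_from→kg u_to→g
[out] 518000
>>> vault.shunt s→/resmu d→/sislu/smisle
[out] ok
>>> remeasure.express v→946 u_from→MB u_to→KiB
[out] 7390625/8
>>> remeasure.express v→5 u_from→mi u_to→in
[out] 316800
>>> remeasure.express v→-42/5 u_from→min u_to→s
[out] -504
>>> vault.crv p→/sislu/nejen
[out] ok
>>> vault.crv p→/presme_o
[out] ok

Answer: {dobaz=hojo, resmu=hatro, sislu/, trismen=jijust}


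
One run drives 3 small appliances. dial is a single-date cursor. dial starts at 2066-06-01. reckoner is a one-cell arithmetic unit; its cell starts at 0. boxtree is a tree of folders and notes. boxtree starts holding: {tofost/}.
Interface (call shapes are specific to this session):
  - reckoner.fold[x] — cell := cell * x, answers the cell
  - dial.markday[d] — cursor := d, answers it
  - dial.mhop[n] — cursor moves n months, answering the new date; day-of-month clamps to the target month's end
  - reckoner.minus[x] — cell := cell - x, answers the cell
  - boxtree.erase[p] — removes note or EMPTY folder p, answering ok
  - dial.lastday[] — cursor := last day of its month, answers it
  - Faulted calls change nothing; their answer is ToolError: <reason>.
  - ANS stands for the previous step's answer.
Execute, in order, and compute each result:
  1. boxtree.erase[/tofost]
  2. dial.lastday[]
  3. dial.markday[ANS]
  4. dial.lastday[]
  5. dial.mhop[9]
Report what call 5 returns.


! 1. boxtree.erase(p=/tofost) -> ok
! 2. dial.lastday() -> 2066-06-30
! 3. dial.markday(d=ANS) -> 2066-06-30
! 4. dial.lastday() -> 2066-06-30
! 5. dial.mhop(n=9) -> 2067-03-30

Answer: 2067-03-30


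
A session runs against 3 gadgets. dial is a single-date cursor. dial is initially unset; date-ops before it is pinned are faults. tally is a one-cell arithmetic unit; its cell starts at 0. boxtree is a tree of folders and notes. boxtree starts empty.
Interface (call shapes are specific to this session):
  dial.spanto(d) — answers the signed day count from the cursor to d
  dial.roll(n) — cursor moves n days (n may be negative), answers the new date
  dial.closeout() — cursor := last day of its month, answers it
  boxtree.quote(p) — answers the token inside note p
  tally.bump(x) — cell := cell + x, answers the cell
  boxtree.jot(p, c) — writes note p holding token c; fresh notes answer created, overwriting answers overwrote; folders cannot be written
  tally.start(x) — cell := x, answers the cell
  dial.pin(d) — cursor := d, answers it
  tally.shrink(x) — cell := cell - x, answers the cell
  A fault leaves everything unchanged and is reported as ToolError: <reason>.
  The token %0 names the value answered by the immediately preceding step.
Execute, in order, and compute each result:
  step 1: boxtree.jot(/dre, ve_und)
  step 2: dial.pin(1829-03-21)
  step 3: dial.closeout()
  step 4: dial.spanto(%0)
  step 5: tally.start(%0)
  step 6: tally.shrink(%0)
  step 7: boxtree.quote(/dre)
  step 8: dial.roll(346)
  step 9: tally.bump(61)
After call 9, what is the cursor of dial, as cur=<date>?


;; 1. boxtree.jot(p→/dre, c→ve_und) : created
;; 2. dial.pin(d→1829-03-21) : 1829-03-21
;; 3. dial.closeout() : 1829-03-31
;; 4. dial.spanto(d→%0) : 0
;; 5. tally.start(x→%0) : 0
;; 6. tally.shrink(x→%0) : 0
;; 7. boxtree.quote(p→/dre) : ve_und
;; 8. dial.roll(n→346) : 1830-03-12
;; 9. tally.bump(x→61) : 61

Answer: cur=1830-03-12


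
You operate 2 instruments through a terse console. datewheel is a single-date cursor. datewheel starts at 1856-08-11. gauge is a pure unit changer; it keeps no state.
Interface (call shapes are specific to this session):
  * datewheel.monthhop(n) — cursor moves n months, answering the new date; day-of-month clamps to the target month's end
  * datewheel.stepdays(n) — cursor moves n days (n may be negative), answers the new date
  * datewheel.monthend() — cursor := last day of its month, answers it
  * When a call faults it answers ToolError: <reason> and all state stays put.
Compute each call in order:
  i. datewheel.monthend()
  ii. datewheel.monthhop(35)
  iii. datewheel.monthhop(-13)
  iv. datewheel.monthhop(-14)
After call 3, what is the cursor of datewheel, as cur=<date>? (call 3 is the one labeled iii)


% monthend
  1856-08-31
% monthhop 35
  1859-07-31
% monthhop -13
  1858-06-30
% monthhop -14
  1857-04-30

Answer: cur=1858-06-30


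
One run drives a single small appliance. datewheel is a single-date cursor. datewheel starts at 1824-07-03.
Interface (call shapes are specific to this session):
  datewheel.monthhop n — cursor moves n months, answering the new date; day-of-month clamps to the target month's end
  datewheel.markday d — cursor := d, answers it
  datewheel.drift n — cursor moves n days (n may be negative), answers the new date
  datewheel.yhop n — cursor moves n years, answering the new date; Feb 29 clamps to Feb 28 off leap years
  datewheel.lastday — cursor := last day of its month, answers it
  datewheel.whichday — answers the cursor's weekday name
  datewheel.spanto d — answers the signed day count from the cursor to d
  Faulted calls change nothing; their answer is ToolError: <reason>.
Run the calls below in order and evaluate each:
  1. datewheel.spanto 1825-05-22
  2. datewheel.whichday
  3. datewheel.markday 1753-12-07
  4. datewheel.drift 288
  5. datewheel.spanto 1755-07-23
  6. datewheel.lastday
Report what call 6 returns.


! datewheel.spanto(d: 1825-05-22) -> 323
! datewheel.whichday() -> Saturday
! datewheel.markday(d: 1753-12-07) -> 1753-12-07
! datewheel.drift(n: 288) -> 1754-09-21
! datewheel.spanto(d: 1755-07-23) -> 305
! datewheel.lastday() -> 1754-09-30

Answer: 1754-09-30


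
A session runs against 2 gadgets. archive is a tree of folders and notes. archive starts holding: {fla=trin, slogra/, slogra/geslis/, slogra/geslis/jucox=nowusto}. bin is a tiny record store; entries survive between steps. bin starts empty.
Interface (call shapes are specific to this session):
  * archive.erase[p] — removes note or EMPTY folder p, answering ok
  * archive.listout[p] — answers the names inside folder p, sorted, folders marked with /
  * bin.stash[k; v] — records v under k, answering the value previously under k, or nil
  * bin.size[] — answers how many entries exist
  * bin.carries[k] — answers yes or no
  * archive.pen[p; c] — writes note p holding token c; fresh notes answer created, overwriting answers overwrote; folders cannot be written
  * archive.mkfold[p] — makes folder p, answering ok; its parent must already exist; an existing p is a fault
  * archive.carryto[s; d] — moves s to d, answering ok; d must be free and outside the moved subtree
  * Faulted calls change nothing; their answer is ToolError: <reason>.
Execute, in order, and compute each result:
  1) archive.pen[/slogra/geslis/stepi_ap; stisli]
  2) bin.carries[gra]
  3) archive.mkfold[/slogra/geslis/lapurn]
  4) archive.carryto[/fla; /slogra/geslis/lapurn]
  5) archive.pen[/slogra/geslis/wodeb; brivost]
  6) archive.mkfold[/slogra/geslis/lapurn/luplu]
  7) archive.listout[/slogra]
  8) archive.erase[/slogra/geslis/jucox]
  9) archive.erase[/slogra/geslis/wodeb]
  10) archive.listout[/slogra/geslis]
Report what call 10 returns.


Answer: [lapurn/, stepi_ap]

Derivation:
Step: archive.pen[p=/slogra/geslis/stepi_ap; c=stisli]
Result: created
Step: bin.carries[k=gra]
Result: no
Step: archive.mkfold[p=/slogra/geslis/lapurn]
Result: ok
Step: archive.carryto[s=/fla; d=/slogra/geslis/lapurn]
Result: ToolError: exists
Step: archive.pen[p=/slogra/geslis/wodeb; c=brivost]
Result: created
Step: archive.mkfold[p=/slogra/geslis/lapurn/luplu]
Result: ok
Step: archive.listout[p=/slogra]
Result: [geslis/]
Step: archive.erase[p=/slogra/geslis/jucox]
Result: ok
Step: archive.erase[p=/slogra/geslis/wodeb]
Result: ok
Step: archive.listout[p=/slogra/geslis]
Result: [lapurn/, stepi_ap]
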